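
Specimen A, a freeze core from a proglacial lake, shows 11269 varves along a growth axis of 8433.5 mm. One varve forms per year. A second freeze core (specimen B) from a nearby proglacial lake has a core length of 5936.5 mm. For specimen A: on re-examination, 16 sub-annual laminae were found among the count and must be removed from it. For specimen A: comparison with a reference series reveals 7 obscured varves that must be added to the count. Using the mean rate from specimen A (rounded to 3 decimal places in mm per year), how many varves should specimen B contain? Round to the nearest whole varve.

7926 varves

Specimen A: after corrections the count is 11269 − 16 + 7 = 11260 varves.
A: Mean rate = 8433.5 mm / 11260 years ≈ 0.749 mm/year.
B spans 5936.5 / 0.749 = 7925.90 years ≈ 7926 varves.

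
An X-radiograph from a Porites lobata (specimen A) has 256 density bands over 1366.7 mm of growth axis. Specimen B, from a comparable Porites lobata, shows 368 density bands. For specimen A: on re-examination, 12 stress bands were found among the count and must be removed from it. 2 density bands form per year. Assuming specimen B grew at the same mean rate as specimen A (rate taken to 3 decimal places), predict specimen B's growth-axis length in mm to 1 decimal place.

Specimen A: correcting the raw count gives 256 − 12 = 244 true density bands.
Specimen A: with 2 density bands per year, 244 / 2 = 122 years.
A: 1366.7 mm over 122 years gives 1366.7 / 122 ≈ 11.202 mm/yr.
Specimen B: 368 density bands at 2 per year is 368 / 2 = 184 years. For B, 11.202 mm/year × 184 years = 2061.2 mm.

2061.2 mm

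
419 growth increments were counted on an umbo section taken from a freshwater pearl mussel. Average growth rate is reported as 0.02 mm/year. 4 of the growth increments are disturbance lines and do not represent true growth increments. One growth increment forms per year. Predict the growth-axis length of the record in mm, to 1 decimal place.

8.3 mm

After corrections the count is 419 − 4 = 415 growth increments.
Length ≈ 0.02 × 415 = 8.3 mm.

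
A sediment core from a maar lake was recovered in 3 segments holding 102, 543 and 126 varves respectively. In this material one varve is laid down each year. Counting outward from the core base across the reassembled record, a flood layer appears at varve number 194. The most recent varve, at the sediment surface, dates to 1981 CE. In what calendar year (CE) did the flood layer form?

Total varves = 102 + 543 + 126 = 771.
The flood layer sits at varve 194 from the core base, so 771 − 194 = 577 varves formed after it.
The varve at the sediment surface is 1981 CE, so the flood layer dates to 1981 − 577 = 1404 CE.

1404 CE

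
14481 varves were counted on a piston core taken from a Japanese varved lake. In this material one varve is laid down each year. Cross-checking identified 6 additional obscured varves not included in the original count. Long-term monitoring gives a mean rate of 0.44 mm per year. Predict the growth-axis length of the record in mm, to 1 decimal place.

True varve count = 14481 + 6 = 14487.
Length ≈ 0.44 × 14487 = 6374.3 mm.

6374.3 mm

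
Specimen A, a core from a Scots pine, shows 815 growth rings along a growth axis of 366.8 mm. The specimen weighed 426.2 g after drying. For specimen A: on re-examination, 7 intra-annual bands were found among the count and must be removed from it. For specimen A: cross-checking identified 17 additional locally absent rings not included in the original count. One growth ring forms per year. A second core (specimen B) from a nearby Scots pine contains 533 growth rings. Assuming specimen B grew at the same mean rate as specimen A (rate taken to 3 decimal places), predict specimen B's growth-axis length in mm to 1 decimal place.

237.2 mm

Specimen A: true growth ring count = 815 − 7 + 17 = 825.
A: 366.8 mm over 825 years gives 366.8 / 825 ≈ 0.445 mm per year.
B's length ≈ 0.445 × 533 = 237.2 mm.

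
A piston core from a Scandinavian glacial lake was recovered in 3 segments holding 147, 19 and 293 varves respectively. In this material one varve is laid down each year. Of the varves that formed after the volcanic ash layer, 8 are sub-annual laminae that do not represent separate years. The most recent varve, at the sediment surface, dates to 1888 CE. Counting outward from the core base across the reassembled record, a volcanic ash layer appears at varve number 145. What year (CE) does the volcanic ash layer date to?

1582 CE

Total varves = 147 + 19 + 293 = 459.
459 − 145 = 314 varves lie beyond the volcanic ash layer toward the sediment surface.
Removing the 8 false varves leaves 314 − 8 = 306 true varves beyond the volcanic ash layer.
Counting back 306 years from 1888 CE places the volcanic ash layer in 1888 − 306 = 1582 CE.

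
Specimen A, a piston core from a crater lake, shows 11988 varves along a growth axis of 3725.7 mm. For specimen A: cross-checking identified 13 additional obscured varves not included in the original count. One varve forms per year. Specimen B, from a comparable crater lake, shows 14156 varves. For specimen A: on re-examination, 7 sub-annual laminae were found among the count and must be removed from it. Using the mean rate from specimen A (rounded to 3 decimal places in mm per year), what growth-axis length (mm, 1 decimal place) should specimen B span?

4402.5 mm

Specimen A: true varve count = 11988 − 7 + 13 = 11994.
A: 3725.7 mm over 11994 years gives 3725.7 / 11994 ≈ 0.311 mm/yr.
B's length ≈ 0.311 × 14156 = 4402.5 mm.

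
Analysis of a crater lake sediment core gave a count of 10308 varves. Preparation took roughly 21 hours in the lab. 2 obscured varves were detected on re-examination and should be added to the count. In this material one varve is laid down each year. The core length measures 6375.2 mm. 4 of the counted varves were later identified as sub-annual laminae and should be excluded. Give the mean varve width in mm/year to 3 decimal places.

0.619 mm/year

Adjusted count: 10308 − 4 + 2 = 10306 varves.
Mean rate = 6375.2 mm / 10306 years ≈ 0.619 mm/year.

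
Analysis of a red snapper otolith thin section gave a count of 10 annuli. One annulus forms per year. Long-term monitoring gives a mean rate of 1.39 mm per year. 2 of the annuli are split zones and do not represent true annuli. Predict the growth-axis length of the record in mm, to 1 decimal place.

Adjusted count: 10 − 2 = 8 annuli.
Length ≈ 1.39 × 8 = 11.1 mm.

11.1 mm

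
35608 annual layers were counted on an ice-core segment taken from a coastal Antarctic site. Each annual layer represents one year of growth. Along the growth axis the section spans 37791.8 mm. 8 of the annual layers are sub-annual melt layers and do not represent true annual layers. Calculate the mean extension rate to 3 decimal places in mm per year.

Correcting the raw count gives 35608 − 8 = 35600 true annual layers.
Mean rate = 37791.8 mm / 35600 years ≈ 1.062 mm per year.

1.062 mm per year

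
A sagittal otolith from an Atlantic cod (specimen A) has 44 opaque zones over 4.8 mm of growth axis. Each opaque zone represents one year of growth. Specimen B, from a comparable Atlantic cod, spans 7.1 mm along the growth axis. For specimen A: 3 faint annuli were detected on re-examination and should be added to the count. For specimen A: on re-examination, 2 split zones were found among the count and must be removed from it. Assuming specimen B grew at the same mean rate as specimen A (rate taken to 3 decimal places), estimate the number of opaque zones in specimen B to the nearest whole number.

66 opaque zones

Specimen A: adjusted count: 44 − 2 + 3 = 45 opaque zones.
A: 4.8 mm over 45 years gives 4.8 / 45 ≈ 0.107 mm/yr.
Specimen B: 7.1 mm / 0.107 mm per year = 66.36 years ≈ 66 opaque zones.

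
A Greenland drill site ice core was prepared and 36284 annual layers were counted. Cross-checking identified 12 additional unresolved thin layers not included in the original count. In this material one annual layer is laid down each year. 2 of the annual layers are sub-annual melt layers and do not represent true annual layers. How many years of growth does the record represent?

After corrections the count is 36284 − 2 + 12 = 36294 annual layers.
With a one-to-one annual layer periodicity this is 36294 years.

36294 years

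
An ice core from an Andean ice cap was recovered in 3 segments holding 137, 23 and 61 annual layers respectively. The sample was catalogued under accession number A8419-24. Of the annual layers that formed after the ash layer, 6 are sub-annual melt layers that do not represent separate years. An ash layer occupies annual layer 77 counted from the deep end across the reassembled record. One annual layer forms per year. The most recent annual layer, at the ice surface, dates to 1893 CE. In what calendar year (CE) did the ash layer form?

Total annual layers = 137 + 23 + 61 = 221.
The ash layer sits at annual layer 77 from the deep end, so 221 − 77 = 144 annual layers formed after it.
144 − 6 false = 138 true annual layers after the ash layer.
1893 − 138 = 1755 CE.

1755 CE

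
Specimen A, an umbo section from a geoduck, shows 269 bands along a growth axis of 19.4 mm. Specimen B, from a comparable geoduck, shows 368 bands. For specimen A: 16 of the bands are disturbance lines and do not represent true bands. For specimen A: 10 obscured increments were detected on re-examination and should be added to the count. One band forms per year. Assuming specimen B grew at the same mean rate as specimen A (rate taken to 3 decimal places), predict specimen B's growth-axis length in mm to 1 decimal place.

27.2 mm

Specimen A: true band count = 269 − 16 + 10 = 263.
A: Mean rate = 19.4 mm / 263 years ≈ 0.074 mm/year.
Length of B = 0.074 × 368 = 27.2 mm.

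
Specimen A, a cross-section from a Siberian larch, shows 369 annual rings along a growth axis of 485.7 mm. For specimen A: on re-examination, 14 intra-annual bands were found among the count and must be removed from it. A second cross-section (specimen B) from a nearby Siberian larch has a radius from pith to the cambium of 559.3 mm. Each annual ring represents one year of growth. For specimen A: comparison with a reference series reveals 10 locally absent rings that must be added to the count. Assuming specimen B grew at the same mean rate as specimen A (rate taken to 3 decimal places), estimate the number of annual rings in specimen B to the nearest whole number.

420 annual rings

Specimen A: adjusted count: 369 − 14 + 10 = 365 annual rings.
A: Extension rate ≈ 485.7 / 365 = 1.331 mm/yr.
For B, 559.3 / 1.331 = 420.21 years ≈ 420 annual rings.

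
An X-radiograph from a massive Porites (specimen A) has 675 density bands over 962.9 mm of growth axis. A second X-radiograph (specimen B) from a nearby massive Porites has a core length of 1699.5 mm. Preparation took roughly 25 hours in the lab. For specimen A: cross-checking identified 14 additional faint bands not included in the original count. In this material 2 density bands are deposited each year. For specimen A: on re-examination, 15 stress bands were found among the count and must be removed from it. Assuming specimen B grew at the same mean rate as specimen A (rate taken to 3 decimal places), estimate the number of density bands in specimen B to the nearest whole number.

Specimen A: after corrections the count is 675 − 15 + 14 = 674 density bands.
Specimen A: dividing by 2 density bands per year: 674 / 2 = 337 years.
A: 962.9 mm over 337 years gives 962.9 / 337 ≈ 2.857 mm/year.
B spans 1699.5 / 2.857 = 594.85 years; at 2 density bands per year that is 594.85 × 2 ≈ 1190 density bands.

1190 density bands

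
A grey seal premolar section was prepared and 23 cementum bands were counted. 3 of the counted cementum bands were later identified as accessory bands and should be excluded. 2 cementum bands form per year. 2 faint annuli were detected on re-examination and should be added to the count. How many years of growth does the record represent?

True cementum band count = 23 − 3 + 2 = 22.
22 cementum bands at 2 per year is 22 / 2 = 11 years.

11 yr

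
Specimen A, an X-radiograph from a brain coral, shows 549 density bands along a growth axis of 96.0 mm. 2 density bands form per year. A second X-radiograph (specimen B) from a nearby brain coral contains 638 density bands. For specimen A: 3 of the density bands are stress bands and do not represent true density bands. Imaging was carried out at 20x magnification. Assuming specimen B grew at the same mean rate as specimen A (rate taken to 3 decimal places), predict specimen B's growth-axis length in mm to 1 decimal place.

112.3 mm

Specimen A: adjusted count: 549 − 3 = 546 density bands.
Specimen A: dividing by 2 density bands per year: 546 / 2 = 273 years.
A: Extension rate ≈ 96.0 / 273 = 0.352 mm/yr.
Specimen B: with 2 density bands per year, 638 / 2 = 319 years. B's length ≈ 0.352 × 319 = 112.3 mm.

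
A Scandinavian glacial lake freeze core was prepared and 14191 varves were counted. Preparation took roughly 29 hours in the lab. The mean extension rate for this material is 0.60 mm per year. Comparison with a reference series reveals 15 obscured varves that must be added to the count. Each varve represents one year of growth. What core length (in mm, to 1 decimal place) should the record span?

Adjusted count: 14191 + 15 = 14206 varves.
14206 years at 0.60 mm/year gives 0.60 × 14206 = 8523.6 mm.

8523.6 mm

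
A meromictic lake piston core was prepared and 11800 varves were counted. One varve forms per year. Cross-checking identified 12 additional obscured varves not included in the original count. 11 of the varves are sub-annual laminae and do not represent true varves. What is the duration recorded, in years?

Adjusted count: 11800 − 11 + 12 = 11801 varves.
One varve per year makes the duration 11801 years.

11801 years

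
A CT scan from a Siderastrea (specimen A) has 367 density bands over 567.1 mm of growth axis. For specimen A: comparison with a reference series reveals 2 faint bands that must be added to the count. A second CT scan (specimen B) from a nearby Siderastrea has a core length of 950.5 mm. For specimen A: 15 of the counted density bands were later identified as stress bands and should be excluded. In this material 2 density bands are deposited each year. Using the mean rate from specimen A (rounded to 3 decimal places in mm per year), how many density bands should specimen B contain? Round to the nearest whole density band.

Specimen A: adjusted count: 367 − 15 + 2 = 354 density bands.
Specimen A: 354 density bands at 2 per year is 354 / 2 = 177 years.
A: 567.1 mm over 177 years gives 567.1 / 177 ≈ 3.204 mm/yr.
For B, 950.5 / 3.204 = 296.66 years; at 2 density bands per year that is 296.66 × 2 ≈ 593 density bands.

593 density bands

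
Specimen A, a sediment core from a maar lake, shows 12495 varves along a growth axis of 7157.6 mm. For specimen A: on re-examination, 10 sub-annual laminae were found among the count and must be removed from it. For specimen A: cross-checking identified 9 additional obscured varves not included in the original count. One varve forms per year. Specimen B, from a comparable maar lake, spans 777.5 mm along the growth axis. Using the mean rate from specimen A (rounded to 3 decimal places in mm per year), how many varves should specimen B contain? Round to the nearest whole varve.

1357 varves

Specimen A: adjusted count: 12495 − 10 + 9 = 12494 varves.
A: Extension rate ≈ 7157.6 / 12494 = 0.573 mm per year.
Specimen B: 777.5 mm / 0.573 mm per year = 1356.89 years ≈ 1357 varves.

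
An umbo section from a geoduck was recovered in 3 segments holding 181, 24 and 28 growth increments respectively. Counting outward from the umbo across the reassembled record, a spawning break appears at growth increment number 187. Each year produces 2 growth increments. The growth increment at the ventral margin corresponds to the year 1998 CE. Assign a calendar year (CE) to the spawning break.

1975 CE

Total growth increments = 181 + 24 + 28 = 233.
The spawning break sits at growth increment 187 from the umbo, so 233 − 187 = 46 growth increments formed after it.
Dividing by 2 growth increments per year: 46 / 2 = 23 years.
1998 − 23 = 1975 CE.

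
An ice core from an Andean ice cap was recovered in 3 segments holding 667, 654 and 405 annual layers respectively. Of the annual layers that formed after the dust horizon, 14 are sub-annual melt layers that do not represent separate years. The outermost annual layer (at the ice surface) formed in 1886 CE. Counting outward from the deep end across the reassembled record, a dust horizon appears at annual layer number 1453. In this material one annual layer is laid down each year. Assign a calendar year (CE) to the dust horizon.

1627 CE

Total annual layers = 667 + 654 + 405 = 1726.
1726 − 1453 = 273 annual layers lie beyond the dust horizon toward the ice surface.
Removing the 14 false annual layers leaves 273 − 14 = 259 true annual layers beyond the dust horizon.
1886 − 259 = 1627 CE.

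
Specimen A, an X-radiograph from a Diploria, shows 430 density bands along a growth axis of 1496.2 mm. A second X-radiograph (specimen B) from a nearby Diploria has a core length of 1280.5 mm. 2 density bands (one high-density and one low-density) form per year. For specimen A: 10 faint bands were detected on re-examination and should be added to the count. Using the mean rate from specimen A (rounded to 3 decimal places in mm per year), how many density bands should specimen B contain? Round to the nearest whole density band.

377 density bands

Specimen A: adjusted count: 430 + 10 = 440 density bands.
Specimen A: with 2 density bands per year, 440 / 2 = 220 years.
A: Mean rate = 1496.2 mm / 220 years ≈ 6.801 mm/year.
For B, 1280.5 / 6.801 = 188.28 years; at 2 density bands per year that is 188.28 × 2 ≈ 377 density bands.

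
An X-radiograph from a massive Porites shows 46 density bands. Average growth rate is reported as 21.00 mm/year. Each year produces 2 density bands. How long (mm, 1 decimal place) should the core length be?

Dividing by 2 density bands per year: 46 / 2 = 23 years.
23 years at 21.00 mm/year gives 21.00 × 23 = 483.0 mm.

483.0 mm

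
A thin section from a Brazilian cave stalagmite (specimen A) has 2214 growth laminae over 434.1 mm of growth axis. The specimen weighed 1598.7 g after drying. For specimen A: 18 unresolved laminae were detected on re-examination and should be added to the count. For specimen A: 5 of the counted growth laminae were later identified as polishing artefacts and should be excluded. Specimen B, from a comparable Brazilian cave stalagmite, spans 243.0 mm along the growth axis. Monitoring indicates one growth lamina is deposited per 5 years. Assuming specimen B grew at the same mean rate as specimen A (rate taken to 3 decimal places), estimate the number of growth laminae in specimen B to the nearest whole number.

Specimen A: adjusted count: 2214 − 5 + 18 = 2227 growth laminae.
Specimen A: at 5 years per growth lamina, 2227 × 5 = 11135 years.
A: 434.1 mm over 11135 years gives 434.1 / 11135 ≈ 0.039 mm/yr.
Specimen B: 243.0 mm / 0.039 mm per year = 6230.77 years; at 5 years per growth lamina that is 6230.77 / 5 ≈ 1246 growth laminae.

1246 growth laminae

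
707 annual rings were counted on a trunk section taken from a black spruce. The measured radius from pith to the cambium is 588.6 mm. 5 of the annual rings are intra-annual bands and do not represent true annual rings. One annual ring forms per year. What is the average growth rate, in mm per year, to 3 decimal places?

After corrections the count is 707 − 5 = 702 annual rings.
588.6 mm over 702 years gives 588.6 / 702 ≈ 0.838 mm per year.

0.838 mm per year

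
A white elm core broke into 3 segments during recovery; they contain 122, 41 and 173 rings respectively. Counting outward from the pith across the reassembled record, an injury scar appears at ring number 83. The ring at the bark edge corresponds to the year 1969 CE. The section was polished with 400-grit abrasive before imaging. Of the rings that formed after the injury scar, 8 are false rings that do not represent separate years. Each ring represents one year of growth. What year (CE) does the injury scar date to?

Total rings = 122 + 41 + 173 = 336.
336 − 83 = 253 rings lie beyond the injury scar toward the bark edge.
253 − 8 false = 245 true rings after the injury scar.
1969 − 245 = 1724 CE.

1724 CE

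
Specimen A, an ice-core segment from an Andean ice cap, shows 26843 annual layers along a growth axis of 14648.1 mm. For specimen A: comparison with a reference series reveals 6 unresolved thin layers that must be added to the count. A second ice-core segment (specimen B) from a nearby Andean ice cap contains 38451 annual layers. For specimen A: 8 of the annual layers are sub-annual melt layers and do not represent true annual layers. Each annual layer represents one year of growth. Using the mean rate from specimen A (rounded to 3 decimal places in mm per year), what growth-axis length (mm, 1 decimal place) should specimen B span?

Specimen A: correcting the raw count gives 26843 − 8 + 6 = 26841 true annual layers.
A: 14648.1 mm over 26841 years gives 14648.1 / 26841 ≈ 0.546 mm/yr.
Length of B = 0.546 × 38451 = 20994.2 mm.

20994.2 mm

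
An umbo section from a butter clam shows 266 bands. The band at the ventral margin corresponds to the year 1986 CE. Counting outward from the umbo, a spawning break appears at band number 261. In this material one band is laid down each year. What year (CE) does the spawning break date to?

1981 CE

266 − 261 = 5 bands lie beyond the spawning break toward the ventral margin.
1986 − 5 = 1981 CE.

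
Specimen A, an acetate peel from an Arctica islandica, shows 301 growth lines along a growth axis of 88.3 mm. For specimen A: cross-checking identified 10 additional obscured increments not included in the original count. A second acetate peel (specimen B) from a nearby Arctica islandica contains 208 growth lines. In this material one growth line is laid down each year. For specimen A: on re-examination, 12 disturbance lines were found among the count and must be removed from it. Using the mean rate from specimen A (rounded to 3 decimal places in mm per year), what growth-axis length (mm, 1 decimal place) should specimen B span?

61.4 mm

Specimen A: after corrections the count is 301 − 12 + 10 = 299 growth lines.
A: Extension rate ≈ 88.3 / 299 = 0.295 mm per year.
B's length ≈ 0.295 × 208 = 61.4 mm.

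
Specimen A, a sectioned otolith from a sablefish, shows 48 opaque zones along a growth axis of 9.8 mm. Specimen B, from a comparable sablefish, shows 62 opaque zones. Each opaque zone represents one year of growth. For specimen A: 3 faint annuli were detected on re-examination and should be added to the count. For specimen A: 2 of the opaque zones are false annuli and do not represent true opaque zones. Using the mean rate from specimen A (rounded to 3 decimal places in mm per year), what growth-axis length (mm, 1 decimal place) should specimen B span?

Specimen A: after corrections the count is 48 − 2 + 3 = 49 opaque zones.
A: Mean rate = 9.8 mm / 49 years ≈ 0.200 mm per year.
For B, 0.200 mm/year × 62 years = 12.4 mm.

12.4 mm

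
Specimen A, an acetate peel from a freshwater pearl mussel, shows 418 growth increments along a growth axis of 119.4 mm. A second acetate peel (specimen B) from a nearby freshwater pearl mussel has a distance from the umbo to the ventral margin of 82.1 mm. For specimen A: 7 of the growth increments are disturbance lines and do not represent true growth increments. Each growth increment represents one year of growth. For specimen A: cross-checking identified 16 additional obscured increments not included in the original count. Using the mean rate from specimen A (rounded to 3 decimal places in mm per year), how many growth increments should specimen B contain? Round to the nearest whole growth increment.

293 growth increments

Specimen A: true growth increment count = 418 − 7 + 16 = 427.
A: Mean rate = 119.4 mm / 427 years ≈ 0.280 mm/yr.
B spans 82.1 / 0.280 = 293.21 years ≈ 293 growth increments.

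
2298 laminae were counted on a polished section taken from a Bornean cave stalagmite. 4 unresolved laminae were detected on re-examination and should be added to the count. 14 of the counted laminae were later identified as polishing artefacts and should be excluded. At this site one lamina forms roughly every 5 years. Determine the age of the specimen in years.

11440 years

Correcting the raw count gives 2298 − 14 + 4 = 2288 true laminae.
At 5 years per lamina, 2288 × 5 = 11440 years.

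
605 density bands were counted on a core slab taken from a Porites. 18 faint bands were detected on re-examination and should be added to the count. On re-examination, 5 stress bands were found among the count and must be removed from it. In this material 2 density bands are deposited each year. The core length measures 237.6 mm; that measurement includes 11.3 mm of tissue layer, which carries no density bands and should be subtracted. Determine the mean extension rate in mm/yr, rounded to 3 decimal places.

Adjusted count: 605 − 5 + 18 = 618 density bands.
With 2 density bands per year, 618 / 2 = 309 years.
Net length = 237.6 − 11.3 = 226.3 mm.
226.3 mm over 309 years gives 226.3 / 309 ≈ 0.732 mm/yr.

0.732 mm/yr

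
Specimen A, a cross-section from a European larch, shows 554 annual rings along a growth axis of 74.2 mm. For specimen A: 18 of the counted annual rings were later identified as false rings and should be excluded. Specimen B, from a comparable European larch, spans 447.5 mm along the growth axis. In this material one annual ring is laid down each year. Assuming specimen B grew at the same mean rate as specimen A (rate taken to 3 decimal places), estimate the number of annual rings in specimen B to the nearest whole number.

3243 annual rings

Specimen A: correcting the raw count gives 554 − 18 = 536 true annual rings.
A: 74.2 mm over 536 years gives 74.2 / 536 ≈ 0.138 mm/year.
For B, 447.5 / 0.138 = 3242.75 years ≈ 3243 annual rings.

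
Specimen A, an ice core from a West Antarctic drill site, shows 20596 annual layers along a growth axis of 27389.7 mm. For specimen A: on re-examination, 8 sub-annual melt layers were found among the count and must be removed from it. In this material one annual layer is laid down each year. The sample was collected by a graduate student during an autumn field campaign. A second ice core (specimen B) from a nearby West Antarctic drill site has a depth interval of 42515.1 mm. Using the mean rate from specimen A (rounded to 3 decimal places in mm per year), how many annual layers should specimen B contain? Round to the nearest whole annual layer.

Specimen A: true annual layer count = 20596 − 8 = 20588.
A: Extension rate ≈ 27389.7 / 20588 = 1.330 mm/year.
Specimen B: 42515.1 mm / 1.330 mm per year = 31966.24 years ≈ 31966 annual layers.

31966 annual layers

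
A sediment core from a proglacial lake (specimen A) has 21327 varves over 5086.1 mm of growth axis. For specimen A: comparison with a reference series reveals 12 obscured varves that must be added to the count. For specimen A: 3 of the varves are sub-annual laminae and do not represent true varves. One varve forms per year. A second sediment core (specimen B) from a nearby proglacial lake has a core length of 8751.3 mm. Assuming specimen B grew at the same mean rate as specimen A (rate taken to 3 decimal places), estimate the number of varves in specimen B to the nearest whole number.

36770 varves

Specimen A: correcting the raw count gives 21327 − 3 + 12 = 21336 true varves.
A: 5086.1 mm over 21336 years gives 5086.1 / 21336 ≈ 0.238 mm per year.
For B, 8751.3 / 0.238 = 36770.17 years ≈ 36770 varves.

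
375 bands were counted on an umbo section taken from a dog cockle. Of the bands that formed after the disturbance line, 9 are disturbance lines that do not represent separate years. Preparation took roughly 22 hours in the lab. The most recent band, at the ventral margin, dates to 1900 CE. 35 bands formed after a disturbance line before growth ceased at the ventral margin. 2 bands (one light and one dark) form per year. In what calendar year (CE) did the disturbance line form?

35 bands formed after the disturbance line.
35 − 9 false = 26 true bands after the disturbance line.
Dividing by 2 bands per year: 26 / 2 = 13 years.
Counting back 13 years from 1900 CE places the disturbance line in 1900 − 13 = 1887 CE.

1887 CE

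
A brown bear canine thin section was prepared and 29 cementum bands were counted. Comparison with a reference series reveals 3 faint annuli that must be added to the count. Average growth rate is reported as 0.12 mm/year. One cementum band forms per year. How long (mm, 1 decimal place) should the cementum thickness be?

Adjusted count: 29 + 3 = 32 cementum bands.
32 years at 0.12 mm/year gives 0.12 × 32 = 3.8 mm.

3.8 mm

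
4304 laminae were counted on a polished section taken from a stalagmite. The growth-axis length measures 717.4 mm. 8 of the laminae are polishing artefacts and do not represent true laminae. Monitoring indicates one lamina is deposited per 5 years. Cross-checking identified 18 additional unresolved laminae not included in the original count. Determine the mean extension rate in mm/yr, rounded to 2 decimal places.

0.03 mm/yr

Correcting the raw count gives 4304 − 8 + 18 = 4314 true laminae.
At 5 years per lamina, 4314 × 5 = 21570 years.
717.4 mm over 21570 years gives 717.4 / 21570 ≈ 0.03 mm/yr.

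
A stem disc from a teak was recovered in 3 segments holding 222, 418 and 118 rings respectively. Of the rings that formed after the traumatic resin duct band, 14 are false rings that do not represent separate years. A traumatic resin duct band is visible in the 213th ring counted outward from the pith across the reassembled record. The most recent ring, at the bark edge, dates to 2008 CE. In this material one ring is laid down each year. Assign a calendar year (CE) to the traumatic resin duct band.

Total rings = 222 + 418 + 118 = 758.
Between ring 213 and the bark edge there are 758 − 213 = 545 rings.
Removing the 14 false rings leaves 545 − 14 = 531 true rings beyond the traumatic resin duct band.
2008 − 531 = 1477 CE.

1477 CE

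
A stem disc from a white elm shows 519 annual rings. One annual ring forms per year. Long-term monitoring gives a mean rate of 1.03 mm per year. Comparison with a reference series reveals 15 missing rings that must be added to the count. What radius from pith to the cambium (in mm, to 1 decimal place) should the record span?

True annual ring count = 519 + 15 = 534.
Predicted length = 1.03 mm/year × 534 years = 550.0 mm.

550.0 mm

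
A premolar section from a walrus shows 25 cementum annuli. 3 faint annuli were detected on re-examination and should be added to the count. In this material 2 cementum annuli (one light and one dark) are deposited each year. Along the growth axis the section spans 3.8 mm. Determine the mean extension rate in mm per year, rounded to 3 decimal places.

0.271 mm per year

Adjusted count: 25 + 3 = 28 cementum annuli.
Dividing by 2 cementum annuli per year: 28 / 2 = 14 years.
Extension rate ≈ 3.8 / 14 = 0.271 mm per year.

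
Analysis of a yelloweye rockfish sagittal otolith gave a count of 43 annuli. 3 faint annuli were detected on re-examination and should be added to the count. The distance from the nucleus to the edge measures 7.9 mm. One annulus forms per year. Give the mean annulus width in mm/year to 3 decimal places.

After corrections the count is 43 + 3 = 46 annuli.
Extension rate ≈ 7.9 / 46 = 0.172 mm/year.

0.172 mm/year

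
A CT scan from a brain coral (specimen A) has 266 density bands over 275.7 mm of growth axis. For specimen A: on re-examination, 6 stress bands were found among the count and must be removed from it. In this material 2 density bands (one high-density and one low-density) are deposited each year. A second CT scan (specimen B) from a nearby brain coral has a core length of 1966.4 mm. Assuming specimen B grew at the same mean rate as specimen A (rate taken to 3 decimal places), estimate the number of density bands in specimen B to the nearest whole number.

1854 density bands

Specimen A: correcting the raw count gives 266 − 6 = 260 true density bands.
Specimen A: with 2 density bands per year, 260 / 2 = 130 years.
A: Mean rate = 275.7 mm / 130 years ≈ 2.121 mm per year.
B spans 1966.4 / 2.121 = 927.11 years; at 2 density bands per year that is 927.11 × 2 ≈ 1854 density bands.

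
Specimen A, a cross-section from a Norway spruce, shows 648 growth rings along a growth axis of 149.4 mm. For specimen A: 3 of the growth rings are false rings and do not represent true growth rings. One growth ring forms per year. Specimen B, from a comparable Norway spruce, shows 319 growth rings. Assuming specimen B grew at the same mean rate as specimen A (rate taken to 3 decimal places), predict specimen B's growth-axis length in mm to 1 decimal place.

Specimen A: adjusted count: 648 − 3 = 645 growth rings.
A: Mean rate = 149.4 mm / 645 years ≈ 0.232 mm per year.
B's length ≈ 0.232 × 319 = 74.0 mm.

74.0 mm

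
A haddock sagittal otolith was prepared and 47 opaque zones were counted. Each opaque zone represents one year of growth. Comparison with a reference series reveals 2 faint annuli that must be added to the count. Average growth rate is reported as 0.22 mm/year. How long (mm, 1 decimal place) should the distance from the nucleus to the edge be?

10.8 mm

True opaque zone count = 47 + 2 = 49.
Predicted length = 0.22 mm/year × 49 years = 10.8 mm.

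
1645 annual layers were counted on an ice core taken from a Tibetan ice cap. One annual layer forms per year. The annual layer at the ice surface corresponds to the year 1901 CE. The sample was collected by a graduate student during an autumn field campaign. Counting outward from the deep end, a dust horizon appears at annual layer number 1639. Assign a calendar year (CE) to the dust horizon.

Between annual layer 1639 and the ice surface there are 1645 − 1639 = 6 annual layers.
The annual layer at the ice surface is 1901 CE, so the dust horizon dates to 1901 − 6 = 1895 CE.

1895 CE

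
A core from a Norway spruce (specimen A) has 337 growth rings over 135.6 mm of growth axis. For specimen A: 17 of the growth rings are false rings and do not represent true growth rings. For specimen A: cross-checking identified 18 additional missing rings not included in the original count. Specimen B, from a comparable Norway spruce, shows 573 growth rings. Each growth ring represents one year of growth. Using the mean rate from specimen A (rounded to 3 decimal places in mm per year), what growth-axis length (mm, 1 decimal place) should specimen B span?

Specimen A: adjusted count: 337 − 17 + 18 = 338 growth rings.
A: Mean rate = 135.6 mm / 338 years ≈ 0.401 mm/year.
For B, 0.401 mm/year × 573 years = 229.8 mm.

229.8 mm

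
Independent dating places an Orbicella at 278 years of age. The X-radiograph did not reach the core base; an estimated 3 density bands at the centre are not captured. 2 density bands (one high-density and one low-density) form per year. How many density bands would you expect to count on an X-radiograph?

553 density bands

278 years at 2 density bands per year gives 278 × 2 = 556 density bands.
Less the 3 uncaptured density bands: 556 − 3 = 553.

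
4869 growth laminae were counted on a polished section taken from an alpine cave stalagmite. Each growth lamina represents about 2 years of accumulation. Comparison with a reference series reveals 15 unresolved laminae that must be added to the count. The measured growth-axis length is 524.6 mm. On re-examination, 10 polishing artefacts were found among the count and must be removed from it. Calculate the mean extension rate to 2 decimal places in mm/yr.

True growth lamina count = 4869 − 10 + 15 = 4874.
4874 growth laminae at 2 years each span 4874 × 2 = 9748 years.
Mean rate = 524.6 mm / 9748 years ≈ 0.05 mm/yr.

0.05 mm/yr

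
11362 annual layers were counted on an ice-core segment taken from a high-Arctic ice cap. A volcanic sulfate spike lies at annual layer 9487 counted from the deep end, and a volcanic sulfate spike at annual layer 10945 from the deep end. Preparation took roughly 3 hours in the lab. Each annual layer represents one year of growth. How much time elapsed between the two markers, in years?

The two markers are separated by 10945 − 9487 = 1458 annual layers.
One annual layer per year makes the interval 1458 years.

1458 years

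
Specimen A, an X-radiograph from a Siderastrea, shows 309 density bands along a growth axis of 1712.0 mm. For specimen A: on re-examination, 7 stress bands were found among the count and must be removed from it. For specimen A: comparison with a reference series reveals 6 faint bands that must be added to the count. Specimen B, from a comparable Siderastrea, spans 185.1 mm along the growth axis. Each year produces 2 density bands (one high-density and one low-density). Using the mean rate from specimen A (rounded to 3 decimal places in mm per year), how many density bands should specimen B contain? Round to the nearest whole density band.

33 density bands

Specimen A: true density band count = 309 − 7 + 6 = 308.
Specimen A: with 2 density bands per year, 308 / 2 = 154 years.
A: 1712.0 mm over 154 years gives 1712.0 / 154 ≈ 11.117 mm/year.
Specimen B: 185.1 mm / 11.117 mm per year = 16.65 years; at 2 density bands per year that is 16.65 × 2 ≈ 33 density bands.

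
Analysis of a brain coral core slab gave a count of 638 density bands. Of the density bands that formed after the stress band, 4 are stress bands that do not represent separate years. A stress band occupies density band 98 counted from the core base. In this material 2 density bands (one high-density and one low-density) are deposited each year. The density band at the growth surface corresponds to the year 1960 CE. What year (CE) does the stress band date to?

1692 CE

Between density band 98 and the growth surface there are 638 − 98 = 540 density bands.
Excluding 4 false density bands: 540 − 4 = 536.
536 density bands at 2 per year is 536 / 2 = 268 years.
The density band at the growth surface is 1960 CE, so the stress band dates to 1960 − 268 = 1692 CE.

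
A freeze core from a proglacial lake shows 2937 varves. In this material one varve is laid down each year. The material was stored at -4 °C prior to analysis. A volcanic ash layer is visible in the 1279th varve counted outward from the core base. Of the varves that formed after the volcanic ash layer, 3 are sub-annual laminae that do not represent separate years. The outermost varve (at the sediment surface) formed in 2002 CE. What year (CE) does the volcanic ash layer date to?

The volcanic ash layer sits at varve 1279 from the core base, so 2937 − 1279 = 1658 varves formed after it.
Excluding 3 false varves: 1658 − 3 = 1655.
2002 − 1655 = 347 CE.

347 CE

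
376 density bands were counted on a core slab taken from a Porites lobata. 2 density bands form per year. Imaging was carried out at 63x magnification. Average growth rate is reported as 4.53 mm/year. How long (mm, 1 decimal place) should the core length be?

With 2 density bands per year, 376 / 2 = 188 years.
Length ≈ 4.53 × 188 = 851.6 mm.

851.6 mm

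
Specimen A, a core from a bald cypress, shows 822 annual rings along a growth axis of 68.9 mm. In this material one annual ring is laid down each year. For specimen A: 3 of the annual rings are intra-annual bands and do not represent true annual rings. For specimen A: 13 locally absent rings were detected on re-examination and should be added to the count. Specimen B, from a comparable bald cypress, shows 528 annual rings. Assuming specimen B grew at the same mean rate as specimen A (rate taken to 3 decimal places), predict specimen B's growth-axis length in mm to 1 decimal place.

43.8 mm

Specimen A: true annual ring count = 822 − 3 + 13 = 832.
A: Mean rate = 68.9 mm / 832 years ≈ 0.083 mm/yr.
B's length ≈ 0.083 × 528 = 43.8 mm.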